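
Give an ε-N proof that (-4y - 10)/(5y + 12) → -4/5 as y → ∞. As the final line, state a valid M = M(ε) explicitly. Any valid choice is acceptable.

M = (2/25)/ε

Let ε > 0. We seek M > 0 such that y > M implies |(-4y - 10)/(5y + 12) + 4/5| < ε.
(-4y - 10)/(5y + 12) + 4/5 = (5(-4y - 10) − (-4)(5y + 12)) / (5(5y + 12)) = -2/(5(5y + 12)).
For y > 0 we have 5y + 12 > 5y, so |(-4y - 10)/(5y + 12) + 4/5| = 2/(5(5y + 12)) < 2/(5·5y) = (2/25)/y.
Thus |(-4y - 10)/(5y + 12) + 4/5| < ε whenever y > (2/25)/ε.
Take M = (2/25)/ε. If y > M then |(-4y - 10)/(5y + 12) + 4/5| < (2/25)/y < ε.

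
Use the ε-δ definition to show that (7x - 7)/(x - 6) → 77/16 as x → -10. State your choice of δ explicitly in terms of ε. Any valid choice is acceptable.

δ = min(8, (128/35)ε)

Let ε > 0 be given. We want δ > 0 with 0 < |x + 10| < δ ⇒ |(7x - 7)/(x - 6) − (77/16)| < ε.
Combining over a common denominator, (7x - 7)/(x - 6) − (77/16) = [(7x - 7)·(-16) − (-77)·(x - 6)] / [(-16)·(x - 6)] = -35(x + 10) / ((-16)(x - 6)).
So |(7x - 7)/(x - 6) − (77/16)| = 35|x + 10| / (16·|x − 6|).
Require δ ≤ 8, so |x − 6| ≥ |-16| − |x + 10| > 16 − 8 = 8.
Hence |(7x - 7)/(x - 6) − (77/16)| < 35|x + 10|/(16·8) = (35/128)|x + 10|, which is < ε once |x + 10| < (128/35)ε.
Take δ = min(8, (128/35)ε). Then 0 < |x + 10| < δ forces both bounds, so |(7x - 7)/(x - 6) − (77/16)| < ε.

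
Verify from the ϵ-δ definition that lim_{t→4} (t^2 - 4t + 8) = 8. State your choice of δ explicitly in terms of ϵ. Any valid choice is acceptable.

Let ϵ > 0. We want δ > 0 such that 0 < |t − 4| < δ implies |(t^2 - 4t + 8) − 8| < ϵ.
(t^2 - 4t + 8) − 8 = t^2 - 4t = (t − 4)(t).
So |(t^2 - 4t + 8) − 8| = |t − 4|·|t|.
Assume first that |t − 4| < 2, so |t| < 6. Then |t| ≤ 6 = 6.
Hence |(t^2 - 4t + 8) − 8| ≤ 6|t − 4| < ϵ provided |t − 4| < ϵ/6.
Take δ = min(2, ϵ/6). Then 0 < |t − 4| < δ gives both |t − 4| < 2 and |t − 4| < ϵ/6, so |(t^2 - 4t + 8) − 8| < ϵ.

δ = min(2, ϵ/6)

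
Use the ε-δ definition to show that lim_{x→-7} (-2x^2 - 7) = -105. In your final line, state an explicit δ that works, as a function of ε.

Suppose ε > 0. We want δ > 0 such that 0 < |x + 7| < δ implies |(-2x^2 - 7) + 105| < ε.
(-2x^2 - 7) + 105 = -2x^2 + 98 = (x + 7)(-2x + 14).
So |(-2x^2 - 7) + 105| = |x + 7|·|-2x + 14|.
Assume first that |x + 7| < 2, so |x| < 9. Then |-2x + 14| ≤ 2·9 + 14 = 32.
Hence |(-2x^2 - 7) + 105| ≤ 32|x + 7| < ε provided |x + 7| < ε/32.
Choosing δ = min(2, ε/32) ensures both conditions, hence |(-2x^2 - 7) + 105| < ε.

δ = min(2, ε/32)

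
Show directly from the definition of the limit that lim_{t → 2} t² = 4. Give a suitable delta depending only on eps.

Fix eps > 0. We seek delta > 0 with 0 < |t − 2| < delta ⇒ |t² − 4| < eps.
Factor: t² − 4 = (t − 2)(t + 2), so |t² − 4| = |t − 2|·|t + 2|.
Impose delta ≤ 2 so that |t| < 4; then |t + 2| ≤ 6.
Hence |t² − 4| ≤ 6|t − 2|, which is < eps once |t − 2| < eps/6.
Take delta = min(2, eps/6). If 0 < |t − 2| < delta then both bounds hold and |t² − 4| ≤ 6|t − 2| < 6·(eps/6) = eps.

delta = min(2, eps/6)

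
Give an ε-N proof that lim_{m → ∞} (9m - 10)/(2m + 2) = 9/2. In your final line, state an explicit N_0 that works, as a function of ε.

Suppose ε > 0. For m ≥ 1, |(9m - 10)/(2m + 2) − (9/2)| = |-38|/(2(2m + 2)) = 38/(2(2m + 2)).
Since 2m + 2 ≥ 2m for m ≥ 1, this is ≤ 38/(2·2m) = (19/2)/m.
So |(9m - 10)/(2m + 2) − (9/2)| < ε whenever m > (19/2)/ε.
Take N_0 = (19/2)/ε. If m > N_0 then |(9m - 10)/(2m + 2) − (9/2)| ≤ (19/2)/m < ε.

N_0 = (19/2)/ε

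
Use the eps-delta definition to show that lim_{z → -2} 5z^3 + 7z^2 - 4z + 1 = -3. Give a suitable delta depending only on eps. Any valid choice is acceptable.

Let eps > 0 be given. We want delta > 0 such that 0 < |z + 2| < delta implies |(5z^3 + 7z^2 - 4z + 1) + 3| < eps.
(5z^3 + 7z^2 - 4z + 1) + 3 = 5z^3 + 7z^2 - 4z + 4 = (z + 2)(5z^2 - 3z + 2).
So |(5z^3 + 7z^2 - 4z + 1) + 3| = |z + 2|·|5z^2 - 3z + 2|.
Assume first that |z + 2| < 1, so |z| < 3. Then |5z^2 - 3z + 2| ≤ 5·3^2 + 3·3 + 2 = 56.
Hence |(5z^3 + 7z^2 - 4z + 1) + 3| ≤ 56|z + 2| < eps provided |z + 2| < eps/56.
Take delta = min(1, eps/56). Then 0 < |z + 2| < delta gives both |z + 2| < 1 and |z + 2| < eps/56, so |(5z^3 + 7z^2 - 4z + 1) + 3| < eps.

delta = min(1, eps/56)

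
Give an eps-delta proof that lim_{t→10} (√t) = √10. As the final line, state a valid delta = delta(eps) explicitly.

Let eps > 0 be given. We want delta > 0 such that 0 < |t − 10| < delta implies |√t − √10| < eps.
Rationalise: √t − √10 = (t − 10)/(√t + √10), so |√t − √10| = |t − 10|/(√t + √10).
Restrict delta ≤ 10 so that |t − 10| < 10 forces t > 0, and then √t + √10 > √10.
Hence |√t − √10| < |t − 10|/√10, which is < eps once |t − 10| < √10·eps.
Take delta = min(10, √10·eps). If 0 < |t − 10| < delta then t > 0 and |√t − √10| < |t − 10|/√10 < eps.

delta = min(10, √10·eps)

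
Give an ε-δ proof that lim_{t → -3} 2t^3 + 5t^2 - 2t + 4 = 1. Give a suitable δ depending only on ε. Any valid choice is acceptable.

Let ε > 0. We want δ > 0 such that 0 < |t + 3| < δ implies |(2t^3 + 5t^2 - 2t + 4) − 1| < ε.
(2t^3 + 5t^2 - 2t + 4) − 1 = 2t^3 + 5t^2 - 2t + 3 = (t + 3)(2t^2 - t + 1).
So |(2t^3 + 5t^2 - 2t + 4) − 1| = |t + 3|·|2t^2 - t + 1|.
Require δ ≤ 2. Then |t + 3| < 2 gives |t| < 5, and by the triangle inequality |2t^2 - t + 1| ≤ 2·5^2 + 5 + 1 = 56.
Hence |(2t^3 + 5t^2 - 2t + 4) − 1| ≤ 56|t + 3| < ε provided |t + 3| < ε/56.
Take δ = min(2, ε/56). Then 0 < |t + 3| < δ gives both |t + 3| < 2 and |t + 3| < ε/56, so |(2t^3 + 5t^2 - 2t + 4) − 1| < ε.

δ = min(2, ε/56)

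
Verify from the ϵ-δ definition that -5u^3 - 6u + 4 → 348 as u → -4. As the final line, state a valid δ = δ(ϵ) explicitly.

Let ϵ > 0. We want δ > 0 such that 0 < |u + 4| < δ implies |(-5u^3 - 6u + 4) − 348| < ϵ.
(-5u^3 - 6u + 4) − 348 = -5u^3 - 6u - 344 = (u + 4)(-5u^2 + 20u - 86).
So |(-5u^3 - 6u + 4) − 348| = |u + 4|·|-5u^2 + 20u - 86|.
Require δ ≤ 1. Then |u + 4| < 1 gives |u| < 5, and by the triangle inequality |-5u^2 + 20u - 86| ≤ 5·5^2 + 20·5 + 86 = 311.
Hence |(-5u^3 - 6u + 4) − 348| ≤ 311|u + 4| < ϵ provided |u + 4| < ϵ/311.
Take δ = min(1, ϵ/311). Then 0 < |u + 4| < δ gives both |u + 4| < 1 and |u + 4| < ϵ/311, so |(-5u^3 - 6u + 4) − 348| < ϵ.

δ = min(1, ϵ/311)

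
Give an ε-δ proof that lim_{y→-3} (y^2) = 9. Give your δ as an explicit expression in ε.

Let ε > 0. We seek δ > 0 with 0 < |y + 3| < δ ⇒ |y^2 − 9| < ε.
Factor: y^2 − 9 = (y + 3)(y - 3), so |y^2 − 9| = |y + 3|·|y - 3|.
Impose δ ≤ 1 so that |y| < 4; then |y - 3| ≤ 7.
Hence |y^2 − 9| ≤ 7|y + 3|, which is < ε once |y + 3| < ε/7.
Take δ = min(1, ε/7). If 0 < |y + 3| < δ then both bounds hold and |y^2 − 9| ≤ 7|y + 3| < 7·(ε/7) = ε.

δ = min(1, ε/7)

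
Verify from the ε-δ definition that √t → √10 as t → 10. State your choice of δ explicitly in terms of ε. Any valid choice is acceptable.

δ = min(10, √10·ε)

Fix ε > 0. We want δ > 0 such that 0 < |t − 10| < δ implies |√t − √10| < ε.
Rationalise: √t − √10 = (t − 10)/(√t + √10), so |√t − √10| = |t − 10|/(√t + √10).
Restrict δ ≤ 10 so that |t − 10| < 10 forces t > 0, and then √t + √10 > √10.
Hence |√t − √10| < |t − 10|/√10, which is < ε once |t − 10| < √10·ε.
Take δ = min(10, √10·ε). If 0 < |t − 10| < δ then t > 0 and |√t − √10| < |t − 10|/√10 < ε.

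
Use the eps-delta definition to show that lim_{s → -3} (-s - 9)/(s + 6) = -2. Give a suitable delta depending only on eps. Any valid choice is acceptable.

delta = min(3/2, (3/2)eps)

Fix eps > 0. We want delta > 0 with 0 < |s + 3| < delta ⇒ |(-s - 9)/(s + 6) + 2| < eps.
Combining over a common denominator, (-s - 9)/(s + 6) + 2 = [(-s - 9)·3 − (-6)·(s + 6)] / [3·(s + 6)] = 3(s + 3) / (3(s + 6)).
So |(-s - 9)/(s + 6) + 2| = 3|s + 3| / (3·|s + 6|).
Require delta ≤ 3/2, so |s + 6| ≥ |3| − |s + 3| > 3 − 3/2 = 3/2.
Hence |(-s - 9)/(s + 6) + 2| < 3|s + 3|/(3·(3/2)) = (2/3)|s + 3|, which is < eps once |s + 3| < (3/2)eps.
Take delta = min(3/2, (3/2)eps). Then 0 < |s + 3| < delta forces both bounds, so |(-s - 9)/(s + 6) + 2| < eps.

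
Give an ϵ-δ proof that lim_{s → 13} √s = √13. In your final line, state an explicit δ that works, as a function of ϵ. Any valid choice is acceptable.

δ = min(13, √13·ϵ)

Suppose ϵ > 0. We want δ > 0 such that 0 < |s − 13| < δ implies |√s − √13| < ϵ.
Rationalise: √s − √13 = (s − 13)/(√s + √13), so |√s − √13| = |s − 13|/(√s + √13).
Restrict δ ≤ 13 so that |s − 13| < 13 forces s > 0, and then √s + √13 > √13.
Hence |√s − √13| < |s − 13|/√13, which is < ϵ once |s − 13| < √13·ϵ.
Take δ = min(13, √13·ϵ). If 0 < |s − 13| < δ then s > 0 and |√s − √13| < |s − 13|/√13 < ϵ.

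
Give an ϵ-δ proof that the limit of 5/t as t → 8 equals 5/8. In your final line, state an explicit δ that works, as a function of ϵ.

δ = min(4, (32/5)ϵ)

Let ϵ > 0. We seek δ > 0 such that 0 < |t − 8| < δ implies |5/t − (5/8)| < ϵ.
|5/t − (5/8)| = 5·|8 − t|/(8·|t|) = 5|t − 8|/(8|t|).
Require δ ≤ 4 so that |t| > 8 − 4 = 4, hence 8|t| > 32.
Then |5/t − (5/8)| < 5|t − 8|/32, which is < ϵ when |t − 8| < (32/5)ϵ.
Take δ = min(4, (32/5)ϵ). Then 0 < |t − 8| < δ gives both |t − 8| < 4 and |t − 8| < (32/5)ϵ, so |5/t − (5/8)| < ϵ.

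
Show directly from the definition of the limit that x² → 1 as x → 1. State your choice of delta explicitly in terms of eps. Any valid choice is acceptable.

delta = min(1, eps/3)

Suppose eps > 0. We seek delta > 0 with 0 < |x − 1| < delta ⇒ |x² − 1| < eps.
Factor: x² − 1 = (x − 1)(x + 1), so |x² − 1| = |x − 1|·|x + 1|.
Impose delta ≤ 1 so that |x| < 2; then |x + 1| ≤ 3.
Hence |x² − 1| ≤ 3|x − 1|, which is < eps once |x − 1| < eps/3.
Take delta = min(1, eps/3). If 0 < |x − 1| < delta then both bounds hold and |x² − 1| ≤ 3|x − 1| < 3·(eps/3) = eps.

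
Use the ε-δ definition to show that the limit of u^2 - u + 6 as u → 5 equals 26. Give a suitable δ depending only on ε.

δ = min(1, ε/10)

Let ε > 0 be given. We want δ > 0 such that 0 < |u − 5| < δ implies |(u^2 - u + 6) − 26| < ε.
(u^2 - u + 6) − 26 = u^2 - u - 20 = (u − 5)(u + 4).
So |(u^2 - u + 6) − 26| = |u − 5|·|u + 4|.
Assume first that |u − 5| < 1, so |u| < 6. Then |u + 4| ≤ 6 + 4 = 10.
Hence |(u^2 - u + 6) − 26| ≤ 10|u − 5| < ε provided |u − 5| < ε/10.
Choosing δ = min(1, ε/10) ensures both conditions, hence |(u^2 - u + 6) − 26| < ε.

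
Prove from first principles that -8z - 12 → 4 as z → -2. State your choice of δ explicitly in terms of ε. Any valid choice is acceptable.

δ = ε/8

Fix ε > 0. We need δ > 0 so that 0 < |z + 2| < δ implies |(-8z - 12) − 4| < ε.
Since (-8z - 12) − 4 = -8(z + 2), we have |(-8z - 12) − 4| = 8|z + 2|.
Thus it suffices that |z + 2| < ε/8.
Take δ = ε/8. If 0 < |z + 2| < δ then |(-8z - 12) − 4| = 8|z + 2| < 8·(ε/8) = ε.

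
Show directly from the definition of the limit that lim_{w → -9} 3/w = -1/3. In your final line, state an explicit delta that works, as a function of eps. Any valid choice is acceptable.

delta = min(9/2, (27/2)eps)

Fix eps > 0. We seek delta > 0 such that 0 < |w + 9| < delta implies |3/w + 1/3| < eps.
|3/w + 1/3| = 3·|-9 − w|/(9·|w|) = 3|w + 9|/(9|w|).
Require delta ≤ 9/2 so that |w| > 9 − 9/2 = 9/2, hence 9|w| > 81/2.
Then |3/w + 1/3| < 3|w + 9|/(81/2), which is < eps when |w + 9| < (27/2)eps.
Take delta = min(9/2, (27/2)eps). Then 0 < |w + 9| < delta gives both |w + 9| < 9/2 and |w + 9| < (27/2)eps, so |3/w + 1/3| < eps.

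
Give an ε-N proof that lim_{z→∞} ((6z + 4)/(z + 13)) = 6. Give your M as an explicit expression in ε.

M = 74/ε

Let ε > 0. We seek M > 0 such that z > M implies |(6z + 4)/(z + 13) − 6| < ε.
(6z + 4)/(z + 13) − 6 = ((6z + 4) − 6(z + 13)) / ((z + 13)) = -74/((z + 13)).
For z > 0 we have z + 13 > z, so |(6z + 4)/(z + 13) − 6| = 74/((z + 13)) < 74/(z) = 74/z.
Thus |(6z + 4)/(z + 13) − 6| < ε whenever z > 74/ε.
Take M = 74/ε. If z > M then |(6z + 4)/(z + 13) − 6| < 74/z < ε.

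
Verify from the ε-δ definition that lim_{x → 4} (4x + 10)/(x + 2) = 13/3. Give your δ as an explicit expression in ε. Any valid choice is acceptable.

Let ε > 0. We want δ > 0 with 0 < |x − 4| < δ ⇒ |(4x + 10)/(x + 2) − (13/3)| < ε.
Combining over a common denominator, (4x + 10)/(x + 2) − (13/3) = [(4x + 10)·6 − 26·(x + 2)] / [6·(x + 2)] = -2(x − 4) / (6(x + 2)).
So |(4x + 10)/(x + 2) − (13/3)| = 2|x − 4| / (6·|x + 2|).
Restrict δ ≤ 3. Then |x − 4| < 3 gives |x + 2| = |(x − 4) + 6| ≥ 6 − 3 = 3.
Hence |(4x + 10)/(x + 2) − (13/3)| < 2|x − 4|/(6·3) = (1/9)|x − 4|, which is < ε once |x − 4| < 9ε.
Take δ = min(3, 9ε). Then 0 < |x − 4| < δ forces both bounds, so |(4x + 10)/(x + 2) − (13/3)| < ε.

δ = min(3, 9ε)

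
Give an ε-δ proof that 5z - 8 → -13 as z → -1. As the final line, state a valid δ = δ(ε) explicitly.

Suppose ε > 0. We need δ > 0 so that 0 < |z + 1| < δ implies |(5z - 8) + 13| < ε.
|(5z - 8) + 13| = |5z + 5| = 5|z + 1|.
So 5|z + 1| < ε exactly when |z + 1| < ε/5.
Take δ = ε/5. If 0 < |z + 1| < δ then |(5z - 8) + 13| = 5|z + 1| < 5·(ε/5) = ε.

δ = ε/5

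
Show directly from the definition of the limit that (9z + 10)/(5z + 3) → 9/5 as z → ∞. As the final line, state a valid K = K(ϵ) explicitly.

Suppose ϵ > 0. We seek K > 0 such that z > K implies |(9z + 10)/(5z + 3) − (9/5)| < ϵ.
(9z + 10)/(5z + 3) − (9/5) = (5(9z + 10) − 9(5z + 3)) / (5(5z + 3)) = 23/(5(5z + 3)).
For z > 0 we have 5z + 3 > 5z, so |(9z + 10)/(5z + 3) − (9/5)| = 23/(5(5z + 3)) < 23/(5·5z) = (23/25)/z.
Thus |(9z + 10)/(5z + 3) − (9/5)| < ϵ whenever z > (23/25)/ϵ.
Take K = (23/25)/ϵ. If z > K then |(9z + 10)/(5z + 3) − (9/5)| < (23/25)/z < ϵ.

K = (23/25)/ϵ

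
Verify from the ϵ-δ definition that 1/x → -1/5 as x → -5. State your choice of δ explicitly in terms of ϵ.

Let ϵ > 0. We seek δ > 0 such that 0 < |x + 5| < δ implies |1/x + 1/5| < ϵ.
|1/x + 1/5| = |-5 − x|/(5·|x|) = |x + 5|/(5|x|).
Restrict δ ≤ 5/2. Then |x + 5| < 5/2 gives |x| > 5/2, so 5|x| > 25/2.
Then |1/x + 1/5| < |x + 5|/(25/2), which is < ϵ when |x + 5| < (25/2)ϵ.
Take δ = min(5/2, (25/2)ϵ). Then 0 < |x + 5| < δ gives both |x + 5| < 5/2 and |x + 5| < (25/2)ϵ, so |1/x + 1/5| < ϵ.

δ = min(5/2, (25/2)ϵ)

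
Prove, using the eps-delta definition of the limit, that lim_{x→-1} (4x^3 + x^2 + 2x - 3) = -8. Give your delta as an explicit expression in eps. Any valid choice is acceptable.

delta = min(1, eps/27)

Let eps > 0 be given. We want delta > 0 such that 0 < |x + 1| < delta implies |(4x^3 + x^2 + 2x - 3) + 8| < eps.
(4x^3 + x^2 + 2x - 3) + 8 = 4x^3 + x^2 + 2x + 5 = (x + 1)(4x^2 - 3x + 5).
So |(4x^3 + x^2 + 2x - 3) + 8| = |x + 1|·|4x^2 - 3x + 5|.
Require delta ≤ 1. Then |x + 1| < 1 gives |x| < 2, and by the triangle inequality |4x^2 - 3x + 5| ≤ 4·2^2 + 3·2 + 5 = 27.
Hence |(4x^3 + x^2 + 2x - 3) + 8| ≤ 27|x + 1| < eps provided |x + 1| < eps/27.
Choosing delta = min(1, eps/27) ensures both conditions, hence |(4x^3 + x^2 + 2x - 3) + 8| < eps.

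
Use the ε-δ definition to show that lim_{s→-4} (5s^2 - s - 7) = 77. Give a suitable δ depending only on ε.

Let ε > 0 be given. We want δ > 0 such that 0 < |s + 4| < δ implies |(5s^2 - s - 7) − 77| < ε.
(5s^2 - s - 7) − 77 = 5s^2 - s - 84 = (s + 4)(5s - 21).
So |(5s^2 - s - 7) − 77| = |s + 4|·|5s - 21|.
Assume first that |s + 4| < 1, so |s| < 5. Then |5s - 21| ≤ 5·5 + 21 = 46.
Hence |(5s^2 - s - 7) − 77| ≤ 46|s + 4| < ε provided |s + 4| < ε/46.
Choosing δ = min(1, ε/46) ensures both conditions, hence |(5s^2 - s - 7) − 77| < ε.

δ = min(1, ε/46)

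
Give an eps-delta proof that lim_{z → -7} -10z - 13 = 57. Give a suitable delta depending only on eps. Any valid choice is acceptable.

Suppose eps > 0. We need delta > 0 so that 0 < |z + 7| < delta implies |(-10z - 13) − 57| < eps.
Since (-10z - 13) − 57 = -10(z + 7), we have |(-10z - 13) − 57| = 10|z + 7|.
Thus it suffices that |z + 7| < eps/10.
Take delta = eps/10. If 0 < |z + 7| < delta then |(-10z - 13) − 57| = 10|z + 7| < 10·(eps/10) = eps.

delta = eps/10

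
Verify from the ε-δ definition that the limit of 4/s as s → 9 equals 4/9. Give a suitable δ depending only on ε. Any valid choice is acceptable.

Suppose ε > 0. We seek δ > 0 such that 0 < |s − 9| < δ implies |4/s − (4/9)| < ε.
|4/s − (4/9)| = 4·|9 − s|/(9·|s|) = 4|s − 9|/(9|s|).
Restrict δ ≤ 9/2. Then |s − 9| < 9/2 gives |s| > 9/2, so 9|s| > 81/2.
Then |4/s − (4/9)| < 4|s − 9|/(81/2), which is < ε when |s − 9| < (81/8)ε.
Take δ = min(9/2, (81/8)ε). Then 0 < |s − 9| < δ gives both |s − 9| < 9/2 and |s − 9| < (81/8)ε, so |4/s − (4/9)| < ε.

δ = min(9/2, (81/8)ε)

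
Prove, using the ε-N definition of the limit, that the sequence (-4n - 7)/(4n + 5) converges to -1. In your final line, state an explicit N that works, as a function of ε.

N = (1/2)/ε

Let ε > 0. For n ≥ 1, |(-4n - 7)/(4n + 5) + 1| = |-8|/(4(4n + 5)) = 8/(4(4n + 5)).
Since 4n + 5 ≥ 4n for n ≥ 1, this is ≤ 8/(4·4n) = (1/2)/n.
So |(-4n - 7)/(4n + 5) + 1| < ε whenever n > (1/2)/ε.
Take N = (1/2)/ε. If n > N then |(-4n - 7)/(4n + 5) + 1| ≤ (1/2)/n < ε.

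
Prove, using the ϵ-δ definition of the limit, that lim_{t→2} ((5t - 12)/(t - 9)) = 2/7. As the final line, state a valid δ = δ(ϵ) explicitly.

Let ϵ > 0 be given. We want δ > 0 with 0 < |t − 2| < δ ⇒ |(5t - 12)/(t - 9) − (2/7)| < ϵ.
Combining over a common denominator, (5t - 12)/(t - 9) − (2/7) = [(5t - 12)·(-7) − (-2)·(t - 9)] / [(-7)·(t - 9)] = -33(t − 2) / ((-7)(t - 9)).
So |(5t - 12)/(t - 9) − (2/7)| = 33|t − 2| / (7·|t − 9|).
Restrict δ ≤ 7/2. Then |t − 2| < 7/2 gives |t − 9| = |(t − 2) + (-7)| ≥ 7 − 7/2 = 7/2.
Hence |(5t - 12)/(t - 9) − (2/7)| < 33|t − 2|/(7·(7/2)) = (66/49)|t − 2|, which is < ϵ once |t − 2| < (49/66)ϵ.
Take δ = min(7/2, (49/66)ϵ). Then 0 < |t − 2| < δ forces both bounds, so |(5t - 12)/(t - 9) − (2/7)| < ϵ.

δ = min(7/2, (49/66)ϵ)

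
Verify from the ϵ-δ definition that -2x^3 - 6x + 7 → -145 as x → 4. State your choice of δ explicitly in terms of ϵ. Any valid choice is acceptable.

Fix ϵ > 0. We want δ > 0 such that 0 < |x − 4| < δ implies |(-2x^3 - 6x + 7) + 145| < ϵ.
(-2x^3 - 6x + 7) + 145 = -2x^3 - 6x + 152 = (x − 4)(-2x^2 - 8x - 38).
So |(-2x^3 - 6x + 7) + 145| = |x − 4|·|-2x^2 - 8x - 38|.
Require δ ≤ 1. Then |x − 4| < 1 gives |x| < 5, and by the triangle inequality |-2x^2 - 8x - 38| ≤ 2·5^2 + 8·5 + 38 = 128.
Hence |(-2x^3 - 6x + 7) + 145| ≤ 128|x − 4| < ϵ provided |x − 4| < ϵ/128.
Choosing δ = min(1, ϵ/128) ensures both conditions, hence |(-2x^3 - 6x + 7) + 145| < ϵ.

δ = min(1, ϵ/128)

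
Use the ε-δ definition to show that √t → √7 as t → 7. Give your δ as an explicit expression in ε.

δ = min(7, √7·ε)

Fix ε > 0. We want δ > 0 such that 0 < |t − 7| < δ implies |√t − √7| < ε.
Rationalise: √t − √7 = (t − 7)/(√t + √7), so |√t − √7| = |t − 7|/(√t + √7).
Restrict δ ≤ 7 so that |t − 7| < 7 forces t > 0, and then √t + √7 > √7.
Hence |√t − √7| < |t − 7|/√7, which is < ε once |t − 7| < √7·ε.
Take δ = min(7, √7·ε). If 0 < |t − 7| < δ then t > 0 and |√t − √7| < |t − 7|/√7 < ε.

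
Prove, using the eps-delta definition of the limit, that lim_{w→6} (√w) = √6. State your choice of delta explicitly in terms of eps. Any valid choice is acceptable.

Let eps > 0 be given. We want delta > 0 such that 0 < |w − 6| < delta implies |√w − √6| < eps.
Multiplying by the conjugate, |√w − √6| = |w − 6|/(√w + √6).
Restrict delta ≤ 6 so that |w − 6| < 6 forces w > 0, and then √w + √6 > √6.
Hence |√w − √6| < |w − 6|/√6, which is < eps once |w − 6| < √6·eps.
Take delta = min(6, √6·eps). If 0 < |w − 6| < delta then w > 0 and |√w − √6| < |w − 6|/√6 < eps.

delta = min(6, √6·eps)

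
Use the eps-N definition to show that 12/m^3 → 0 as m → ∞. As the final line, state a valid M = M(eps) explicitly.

M = (12/eps)^{1/3}

Fix eps > 0. For m ≥ 1, |12/m^3 − 0| = 12/m^3.
12/m^3 < eps ⇔ m^3 > 12/eps ⇔ m > (12/eps)^{1/3}.
Take M = (12/eps)^{1/3}. Then m > M implies 12/m^3 < eps.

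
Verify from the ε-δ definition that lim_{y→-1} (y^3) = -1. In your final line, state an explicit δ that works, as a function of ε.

δ = min(2, ε/13)

Let ε > 0 be given. We seek δ > 0 with 0 < |y + 1| < δ ⇒ |y^3 + 1| < ε.
Factor: y^3 + 1 = (y + 1)(y^2 - y + 1), so |y^3 + 1| = |y + 1|·|y^2 - y + 1|.
Restrict δ ≤ 2. Then |y + 1| < 2 gives |y| < 3, so by the triangle inequality |y^2 - y + 1| ≤ 3^2 + 3 + 1 = 13.
Hence |y^3 + 1| ≤ 13|y + 1|, which is < ε once |y + 1| < ε/13.
Take δ = min(2, ε/13). If 0 < |y + 1| < δ then both bounds hold and |y^3 + 1| ≤ 13|y + 1| < 13·(ε/13) = ε.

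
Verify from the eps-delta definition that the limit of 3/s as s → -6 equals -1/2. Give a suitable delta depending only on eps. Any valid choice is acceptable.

Let eps > 0. We seek delta > 0 such that 0 < |s + 6| < delta implies |3/s + 1/2| < eps.
|3/s + 1/2| = 3·|-6 − s|/(6·|s|) = 3|s + 6|/(6|s|).
Restrict delta ≤ 3. Then |s + 6| < 3 gives |s| > 3, so 6|s| > 18.
Then |3/s + 1/2| < 3|s + 6|/18, which is < eps when |s + 6| < 6eps.
Take delta = min(3, 6eps). Then 0 < |s + 6| < delta gives both |s + 6| < 3 and |s + 6| < 6eps, so |3/s + 1/2| < eps.

delta = min(3, 6eps)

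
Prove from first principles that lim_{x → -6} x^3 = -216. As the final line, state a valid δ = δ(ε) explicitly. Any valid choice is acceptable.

δ = min(1, ε/127)

Fix ε > 0. We seek δ > 0 with 0 < |x + 6| < δ ⇒ |x^3 + 216| < ε.
Factor: x^3 + 216 = (x + 6)(x^2 - 6x + 36), so |x^3 + 216| = |x + 6|·|x^2 - 6x + 36|.
Restrict δ ≤ 1. Then |x + 6| < 1 gives |x| < 7, so by the triangle inequality |x^2 - 6x + 36| ≤ 7^2 + 6·7 + 36 = 127.
Hence |x^3 + 216| ≤ 127|x + 6|, which is < ε once |x + 6| < ε/127.
Take δ = min(1, ε/127). If 0 < |x + 6| < δ then both bounds hold and |x^3 + 216| ≤ 127|x + 6| < 127·(ε/127) = ε.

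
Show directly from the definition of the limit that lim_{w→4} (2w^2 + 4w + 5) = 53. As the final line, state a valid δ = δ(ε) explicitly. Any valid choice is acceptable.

δ = min(2, ε/24)

Let ε > 0 be given. We want δ > 0 such that 0 < |w − 4| < δ implies |(2w^2 + 4w + 5) − 53| < ε.
(2w^2 + 4w + 5) − 53 = 2w^2 + 4w - 48 = (w − 4)(2w + 12).
So |(2w^2 + 4w + 5) − 53| = |w − 4|·|2w + 12|.
Require δ ≤ 2. Then |w − 4| < 2 gives |w| < 6, and by the triangle inequality |2w + 12| ≤ 2·6 + 12 = 24.
Hence |(2w^2 + 4w + 5) − 53| ≤ 24|w − 4| < ε provided |w − 4| < ε/24.
Choosing δ = min(2, ε/24) ensures both conditions, hence |(2w^2 + 4w + 5) − 53| < ε.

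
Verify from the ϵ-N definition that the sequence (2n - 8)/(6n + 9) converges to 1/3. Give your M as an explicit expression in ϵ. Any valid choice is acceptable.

M = (11/6)/ϵ

Fix ϵ > 0. For n ≥ 1, |(2n - 8)/(6n + 9) − (1/3)| = |-66|/(6(6n + 9)) = 66/(6(6n + 9)).
Since 6n + 9 ≥ 6n for n ≥ 1, this is ≤ 66/(6·6n) = (11/6)/n.
So |(2n - 8)/(6n + 9) − (1/3)| < ϵ whenever n > (11/6)/ϵ.
Take M = (11/6)/ϵ. If n > M then |(2n - 8)/(6n + 9) − (1/3)| ≤ (11/6)/n < ϵ.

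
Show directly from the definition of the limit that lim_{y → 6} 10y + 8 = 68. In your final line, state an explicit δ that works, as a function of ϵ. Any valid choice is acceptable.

Let ϵ > 0 be given. We need δ > 0 so that 0 < |y − 6| < δ implies |(10y + 8) − 68| < ϵ.
|(10y + 8) − 68| = |10y - 60| = 10|y − 6|.
Thus it suffices that |y − 6| < ϵ/10.
Take δ = ϵ/10. If 0 < |y − 6| < δ then |(10y + 8) − 68| = 10|y − 6| < 10·(ϵ/10) = ϵ.

δ = ϵ/10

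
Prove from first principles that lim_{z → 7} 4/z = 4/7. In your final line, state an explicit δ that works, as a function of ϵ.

Let ϵ > 0 be given. We seek δ > 0 such that 0 < |z − 7| < δ implies |4/z − (4/7)| < ϵ.
|4/z − (4/7)| = 4·|7 − z|/(7·|z|) = 4|z − 7|/(7|z|).
Restrict δ ≤ 7/2. Then |z − 7| < 7/2 gives |z| > 7/2, so 7|z| > 49/2.
Then |4/z − (4/7)| < 4|z − 7|/(49/2), which is < ϵ when |z − 7| < (49/8)ϵ.
Take δ = min(7/2, (49/8)ϵ). Then 0 < |z − 7| < δ gives both |z − 7| < 7/2 and |z − 7| < (49/8)ϵ, so |4/z − (4/7)| < ϵ.

δ = min(7/2, (49/8)ϵ)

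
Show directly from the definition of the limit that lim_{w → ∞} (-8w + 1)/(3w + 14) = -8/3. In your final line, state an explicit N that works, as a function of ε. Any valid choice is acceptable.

Fix ε > 0. We seek N > 0 such that w > N implies |(-8w + 1)/(3w + 14) + 8/3| < ε.
(-8w + 1)/(3w + 14) + 8/3 = (3(-8w + 1) − (-8)(3w + 14)) / (3(3w + 14)) = 115/(3(3w + 14)).
For w > 0 we have 3w + 14 > 3w, so |(-8w + 1)/(3w + 14) + 8/3| = 115/(3(3w + 14)) < 115/(3·3w) = (115/9)/w.
Thus |(-8w + 1)/(3w + 14) + 8/3| < ε whenever w > (115/9)/ε.
Take N = (115/9)/ε. If w > N then |(-8w + 1)/(3w + 14) + 8/3| < (115/9)/w < ε.

N = (115/9)/ε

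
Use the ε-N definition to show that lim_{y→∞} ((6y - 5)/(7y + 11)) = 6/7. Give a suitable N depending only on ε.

Fix ε > 0. We seek N > 0 such that y > N implies |(6y - 5)/(7y + 11) − (6/7)| < ε.
(6y - 5)/(7y + 11) − (6/7) = (7(6y - 5) − 6(7y + 11)) / (7(7y + 11)) = -101/(7(7y + 11)).
For y > 0 we have 7y + 11 > 7y, so |(6y - 5)/(7y + 11) − (6/7)| = 101/(7(7y + 11)) < 101/(7·7y) = (101/49)/y.
Thus |(6y - 5)/(7y + 11) − (6/7)| < ε whenever y > (101/49)/ε.
Take N = (101/49)/ε. If y > N then |(6y - 5)/(7y + 11) − (6/7)| < (101/49)/y < ε.

N = (101/49)/ε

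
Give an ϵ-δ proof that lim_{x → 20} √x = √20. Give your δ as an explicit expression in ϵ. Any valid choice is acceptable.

Suppose ϵ > 0. We want δ > 0 such that 0 < |x − 20| < δ implies |√x − √20| < ϵ.
Rationalise: √x − √20 = (x − 20)/(√x + √20), so |√x − √20| = |x − 20|/(√x + √20).
Restrict δ ≤ 20 so that |x − 20| < 20 forces x > 0, and then √x + √20 > √20.
Hence |√x − √20| < |x − 20|/√20, which is < ϵ once |x − 20| < √20·ϵ.
Take δ = min(20, √20·ϵ). If 0 < |x − 20| < δ then x > 0 and |√x − √20| < |x − 20|/√20 < ϵ.

δ = min(20, √20·ϵ)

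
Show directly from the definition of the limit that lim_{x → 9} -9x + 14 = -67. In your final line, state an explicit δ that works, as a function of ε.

Let ε > 0 be given. We need δ > 0 so that 0 < |x − 9| < δ implies |(-9x + 14) + 67| < ε.
Since (-9x + 14) + 67 = -9(x − 9), we have |(-9x + 14) + 67| = 9|x − 9|.
So 9|x − 9| < ε exactly when |x − 9| < ε/9.
Choosing δ = ε/9 gives |(-9x + 14) + 67| = 9|x − 9| < ε whenever |x − 9| < δ.

δ = ε/9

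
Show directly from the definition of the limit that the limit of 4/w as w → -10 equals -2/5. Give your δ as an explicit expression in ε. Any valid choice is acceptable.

Let ε > 0 be given. We seek δ > 0 such that 0 < |w + 10| < δ implies |4/w + 2/5| < ε.
|4/w + 2/5| = 4·|-10 − w|/(10·|w|) = 4|w + 10|/(10|w|).
Require δ ≤ 5 so that |w| > 10 − 5 = 5, hence 10|w| > 50.
Then |4/w + 2/5| < 4|w + 10|/50, which is < ε when |w + 10| < (25/2)ε.
Take δ = min(5, (25/2)ε). Then 0 < |w + 10| < δ gives both |w + 10| < 5 and |w + 10| < (25/2)ε, so |4/w + 2/5| < ε.

δ = min(5, (25/2)ε)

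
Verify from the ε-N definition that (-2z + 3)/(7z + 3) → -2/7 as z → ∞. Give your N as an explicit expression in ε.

Fix ε > 0. We seek N > 0 such that z > N implies |(-2z + 3)/(7z + 3) + 2/7| < ε.
(-2z + 3)/(7z + 3) + 2/7 = (7(-2z + 3) − (-2)(7z + 3)) / (7(7z + 3)) = 27/(7(7z + 3)).
For z > 0 we have 7z + 3 > 7z, so |(-2z + 3)/(7z + 3) + 2/7| = 27/(7(7z + 3)) < 27/(7·7z) = (27/49)/z.
Thus |(-2z + 3)/(7z + 3) + 2/7| < ε whenever z > (27/49)/ε.
Take N = (27/49)/ε. If z > N then |(-2z + 3)/(7z + 3) + 2/7| < (27/49)/z < ε.

N = (27/49)/ε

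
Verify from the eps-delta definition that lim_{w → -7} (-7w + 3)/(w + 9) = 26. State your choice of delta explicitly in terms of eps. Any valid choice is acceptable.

Let eps > 0 be given. We want delta > 0 with 0 < |w + 7| < delta ⇒ |(-7w + 3)/(w + 9) − 26| < eps.
Combining over a common denominator, (-7w + 3)/(w + 9) − 26 = [(-7w + 3)·2 − 52·(w + 9)] / [2·(w + 9)] = -66(w + 7) / (2(w + 9)).
So |(-7w + 3)/(w + 9) − 26| = 66|w + 7| / (2·|w + 9|).
Restrict delta ≤ 1. Then |w + 7| < 1 gives |w + 9| = |(w + 7) + 2| ≥ 2 − 1 = 1.
Hence |(-7w + 3)/(w + 9) − 26| < 66|w + 7|/(2·1) = 33|w + 7|, which is < eps once |w + 7| < (1/33)eps.
Take delta = min(1, (1/33)eps). Then 0 < |w + 7| < delta forces both bounds, so |(-7w + 3)/(w + 9) − 26| < eps.

delta = min(1, (1/33)eps)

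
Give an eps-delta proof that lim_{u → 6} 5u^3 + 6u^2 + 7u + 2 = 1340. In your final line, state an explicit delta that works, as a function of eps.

Let eps > 0 be given. We want delta > 0 such that 0 < |u − 6| < delta implies |(5u^3 + 6u^2 + 7u + 2) − 1340| < eps.
(5u^3 + 6u^2 + 7u + 2) − 1340 = 5u^3 + 6u^2 + 7u - 1338 = (u − 6)(5u^2 + 36u + 223).
So |(5u^3 + 6u^2 + 7u + 2) − 1340| = |u − 6|·|5u^2 + 36u + 223|.
Assume first that |u − 6| < 2, so |u| < 8. Then |5u^2 + 36u + 223| ≤ 5·8^2 + 36·8 + 223 = 831.
Hence |(5u^3 + 6u^2 + 7u + 2) − 1340| ≤ 831|u − 6| < eps provided |u − 6| < eps/831.
Choosing delta = min(2, eps/831) ensures both conditions, hence |(5u^3 + 6u^2 + 7u + 2) − 1340| < eps.

delta = min(2, eps/831)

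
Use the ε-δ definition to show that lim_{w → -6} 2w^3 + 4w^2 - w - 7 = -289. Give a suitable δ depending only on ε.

δ = min(1, ε/201)

Suppose ε > 0. We want δ > 0 such that 0 < |w + 6| < δ implies |(2w^3 + 4w^2 - w - 7) + 289| < ε.
(2w^3 + 4w^2 - w - 7) + 289 = 2w^3 + 4w^2 - w + 282 = (w + 6)(2w^2 - 8w + 47).
So |(2w^3 + 4w^2 - w - 7) + 289| = |w + 6|·|2w^2 - 8w + 47|.
Require δ ≤ 1. Then |w + 6| < 1 gives |w| < 7, and by the triangle inequality |2w^2 - 8w + 47| ≤ 2·7^2 + 8·7 + 47 = 201.
Hence |(2w^3 + 4w^2 - w - 7) + 289| ≤ 201|w + 6| < ε provided |w + 6| < ε/201.
Choosing δ = min(1, ε/201) ensures both conditions, hence |(2w^3 + 4w^2 - w - 7) + 289| < ε.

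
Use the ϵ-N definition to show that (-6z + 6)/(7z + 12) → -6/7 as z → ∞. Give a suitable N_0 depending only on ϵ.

Suppose ϵ > 0. We seek N_0 > 0 such that z > N_0 implies |(-6z + 6)/(7z + 12) + 6/7| < ϵ.
(-6z + 6)/(7z + 12) + 6/7 = (7(-6z + 6) − (-6)(7z + 12)) / (7(7z + 12)) = 114/(7(7z + 12)).
For z > 0 we have 7z + 12 > 7z, so |(-6z + 6)/(7z + 12) + 6/7| = 114/(7(7z + 12)) < 114/(7·7z) = (114/49)/z.
Thus |(-6z + 6)/(7z + 12) + 6/7| < ϵ whenever z > (114/49)/ϵ.
Take N_0 = (114/49)/ϵ. If z > N_0 then |(-6z + 6)/(7z + 12) + 6/7| < (114/49)/z < ϵ.

N_0 = (114/49)/ϵ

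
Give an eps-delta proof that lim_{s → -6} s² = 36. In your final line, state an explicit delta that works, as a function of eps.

Let eps > 0 be given. We seek delta > 0 with 0 < |s + 6| < delta ⇒ |s² − 36| < eps.
Factor: s² − 36 = (s + 6)(s - 6), so |s² − 36| = |s + 6|·|s - 6|.
Impose delta ≤ 2 so that |s| < 8; then |s - 6| ≤ 14.
Hence |s² − 36| ≤ 14|s + 6|, which is < eps once |s + 6| < eps/14.
Take delta = min(2, eps/14). If 0 < |s + 6| < delta then both bounds hold and |s² − 36| ≤ 14|s + 6| < 14·(eps/14) = eps.

delta = min(2, eps/14)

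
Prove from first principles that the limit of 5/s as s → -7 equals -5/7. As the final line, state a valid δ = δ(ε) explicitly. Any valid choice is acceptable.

δ = min(7/2, (49/10)ε)

Suppose ε > 0. We seek δ > 0 such that 0 < |s + 7| < δ implies |5/s + 5/7| < ε.
|5/s + 5/7| = 5·|-7 − s|/(7·|s|) = 5|s + 7|/(7|s|).
Require δ ≤ 7/2 so that |s| > 7 − 7/2 = 7/2, hence 7|s| > 49/2.
Then |5/s + 5/7| < 5|s + 7|/(49/2), which is < ε when |s + 7| < (49/10)ε.
Take δ = min(7/2, (49/10)ε). Then 0 < |s + 7| < δ gives both |s + 7| < 7/2 and |s + 7| < (49/10)ε, so |5/s + 5/7| < ε.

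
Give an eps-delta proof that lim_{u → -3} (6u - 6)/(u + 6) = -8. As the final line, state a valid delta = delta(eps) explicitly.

delta = min(3/2, (3/28)eps)

Fix eps > 0. We want delta > 0 with 0 < |u + 3| < delta ⇒ |(6u - 6)/(u + 6) + 8| < eps.
Combining over a common denominator, (6u - 6)/(u + 6) + 8 = [(6u - 6)·3 − (-24)·(u + 6)] / [3·(u + 6)] = 42(u + 3) / (3(u + 6)).
So |(6u - 6)/(u + 6) + 8| = 42|u + 3| / (3·|u + 6|).
Restrict delta ≤ 3/2. Then |u + 3| < 3/2 gives |u + 6| = |(u + 3) + 3| ≥ 3 − 3/2 = 3/2.
Hence |(6u - 6)/(u + 6) + 8| < 42|u + 3|/(3·(3/2)) = (28/3)|u + 3|, which is < eps once |u + 3| < (3/28)eps.
Take delta = min(3/2, (3/28)eps). Then 0 < |u + 3| < delta forces both bounds, so |(6u - 6)/(u + 6) + 8| < eps.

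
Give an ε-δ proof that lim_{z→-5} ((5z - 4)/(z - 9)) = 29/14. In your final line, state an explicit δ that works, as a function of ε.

δ = min(7, (98/41)ε)

Let ε > 0. We want δ > 0 with 0 < |z + 5| < δ ⇒ |(5z - 4)/(z - 9) − (29/14)| < ε.
Combining over a common denominator, (5z - 4)/(z - 9) − (29/14) = [(5z - 4)·(-14) − (-29)·(z - 9)] / [(-14)·(z - 9)] = -41(z + 5) / ((-14)(z - 9)).
So |(5z - 4)/(z - 9) − (29/14)| = 41|z + 5| / (14·|z − 9|).
Restrict δ ≤ 7. Then |z + 5| < 7 gives |z − 9| = |(z + 5) + (-14)| ≥ 14 − 7 = 7.
Hence |(5z - 4)/(z - 9) − (29/14)| < 41|z + 5|/(14·7) = (41/98)|z + 5|, which is < ε once |z + 5| < (98/41)ε.
Take δ = min(7, (98/41)ε). Then 0 < |z + 5| < δ forces both bounds, so |(5z - 4)/(z - 9) − (29/14)| < ε.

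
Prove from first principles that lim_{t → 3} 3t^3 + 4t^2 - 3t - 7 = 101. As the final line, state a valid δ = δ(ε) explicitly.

δ = min(1, ε/136)

Let ε > 0. We want δ > 0 such that 0 < |t − 3| < δ implies |(3t^3 + 4t^2 - 3t - 7) − 101| < ε.
(3t^3 + 4t^2 - 3t - 7) − 101 = 3t^3 + 4t^2 - 3t - 108 = (t − 3)(3t^2 + 13t + 36).
So |(3t^3 + 4t^2 - 3t - 7) − 101| = |t − 3|·|3t^2 + 13t + 36|.
Assume first that |t − 3| < 1, so |t| < 4. Then |3t^2 + 13t + 36| ≤ 3·4^2 + 13·4 + 36 = 136.
Hence |(3t^3 + 4t^2 - 3t - 7) − 101| ≤ 136|t − 3| < ε provided |t − 3| < ε/136.
Take δ = min(1, ε/136). Then 0 < |t − 3| < δ gives both |t − 3| < 1 and |t − 3| < ε/136, so |(3t^3 + 4t^2 - 3t - 7) − 101| < ε.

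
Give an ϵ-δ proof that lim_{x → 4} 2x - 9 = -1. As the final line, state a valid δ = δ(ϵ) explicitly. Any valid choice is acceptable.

Let ϵ > 0. We need δ > 0 so that 0 < |x − 4| < δ implies |(2x - 9) + 1| < ϵ.
|(2x - 9) + 1| = |2x - 8| = 2|x − 4|.
Thus it suffices that |x − 4| < ϵ/2.
Take δ = ϵ/2. If 0 < |x − 4| < δ then |(2x - 9) + 1| = 2|x − 4| < 2·(ϵ/2) = ϵ.

δ = ϵ/2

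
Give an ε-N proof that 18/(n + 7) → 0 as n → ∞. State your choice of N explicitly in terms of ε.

N = 18/ε

Fix ε > 0. For n ≥ 1, |18/(n + 7) − 0| = 18/(n + 7) ≤ 18/n.
We need 18/n < ε, i.e. n > 18/ε.
Take N = 18/ε. If n > N then |18/(n + 7)| ≤ 18/n < ε.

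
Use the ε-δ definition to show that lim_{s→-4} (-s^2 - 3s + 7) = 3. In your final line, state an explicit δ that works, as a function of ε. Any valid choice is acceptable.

Suppose ε > 0. We want δ > 0 such that 0 < |s + 4| < δ implies |(-s^2 - 3s + 7) − 3| < ε.
(-s^2 - 3s + 7) − 3 = -s^2 - 3s + 4 = (s + 4)(-s + 1).
So |(-s^2 - 3s + 7) − 3| = |s + 4|·|-s + 1|.
Require δ ≤ 1. Then |s + 4| < 1 gives |s| < 5, and by the triangle inequality |-s + 1| ≤ 5 + 1 = 6.
Hence |(-s^2 - 3s + 7) − 3| ≤ 6|s + 4| < ε provided |s + 4| < ε/6.
Take δ = min(1, ε/6). Then 0 < |s + 4| < δ gives both |s + 4| < 1 and |s + 4| < ε/6, so |(-s^2 - 3s + 7) − 3| < ε.

δ = min(1, ε/6)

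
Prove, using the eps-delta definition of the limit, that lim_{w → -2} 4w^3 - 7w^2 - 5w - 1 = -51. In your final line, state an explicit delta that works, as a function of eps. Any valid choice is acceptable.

Let eps > 0 be given. We want delta > 0 such that 0 < |w + 2| < delta implies |(4w^3 - 7w^2 - 5w - 1) + 51| < eps.
(4w^3 - 7w^2 - 5w - 1) + 51 = 4w^3 - 7w^2 - 5w + 50 = (w + 2)(4w^2 - 15w + 25).
So |(4w^3 - 7w^2 - 5w - 1) + 51| = |w + 2|·|4w^2 - 15w + 25|.
Assume first that |w + 2| < 1, so |w| < 3. Then |4w^2 - 15w + 25| ≤ 4·3^2 + 15·3 + 25 = 106.
Hence |(4w^3 - 7w^2 - 5w - 1) + 51| ≤ 106|w + 2| < eps provided |w + 2| < eps/106.
Take delta = min(1, eps/106). Then 0 < |w + 2| < delta gives both |w + 2| < 1 and |w + 2| < eps/106, so |(4w^3 - 7w^2 - 5w - 1) + 51| < eps.

delta = min(1, eps/106)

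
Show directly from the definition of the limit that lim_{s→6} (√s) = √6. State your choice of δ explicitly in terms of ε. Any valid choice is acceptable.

Fix ε > 0. We want δ > 0 such that 0 < |s − 6| < δ implies |√s − √6| < ε.
Rationalise: √s − √6 = (s − 6)/(√s + √6), so |√s − √6| = |s − 6|/(√s + √6).
Restrict δ ≤ 6 so that |s − 6| < 6 forces s > 0, and then √s + √6 > √6.
Hence |√s − √6| < |s − 6|/√6, which is < ε once |s − 6| < √6·ε.
Take δ = min(6, √6·ε). If 0 < |s − 6| < δ then s > 0 and |√s − √6| < |s − 6|/√6 < ε.

δ = min(6, √6·ε)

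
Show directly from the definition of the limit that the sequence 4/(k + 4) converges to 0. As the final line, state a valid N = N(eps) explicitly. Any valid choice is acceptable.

Fix eps > 0. For k ≥ 1, |4/(k + 4) − 0| = 4/(k + 4) ≤ 4/k.
We need 4/k < eps, i.e. k > 4/eps.
Take N = 4/eps. If k > N then |4/(k + 4)| ≤ 4/k < eps.

N = 4/eps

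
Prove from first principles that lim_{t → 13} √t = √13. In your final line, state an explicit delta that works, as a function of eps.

delta = min(13, √13·eps)

Suppose eps > 0. We want delta > 0 such that 0 < |t − 13| < delta implies |√t − √13| < eps.
Multiplying by the conjugate, |√t − √13| = |t − 13|/(√t + √13).
Restrict delta ≤ 13 so that |t − 13| < 13 forces t > 0, and then √t + √13 > √13.
Hence |√t − √13| < |t − 13|/√13, which is < eps once |t − 13| < √13·eps.
Take delta = min(13, √13·eps). If 0 < |t − 13| < delta then t > 0 and |√t − √13| < |t − 13|/√13 < eps.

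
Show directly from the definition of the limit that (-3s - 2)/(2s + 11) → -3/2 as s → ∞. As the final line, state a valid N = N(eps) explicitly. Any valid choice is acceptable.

Suppose eps > 0. We seek N > 0 such that s > N implies |(-3s - 2)/(2s + 11) + 3/2| < eps.
(-3s - 2)/(2s + 11) + 3/2 = (2(-3s - 2) − (-3)(2s + 11)) / (2(2s + 11)) = 29/(2(2s + 11)).
For s > 0 we have 2s + 11 > 2s, so |(-3s - 2)/(2s + 11) + 3/2| = 29/(2(2s + 11)) < 29/(2·2s) = (29/4)/s.
Thus |(-3s - 2)/(2s + 11) + 3/2| < eps whenever s > (29/4)/eps.
Take N = (29/4)/eps. If s > N then |(-3s - 2)/(2s + 11) + 3/2| < (29/4)/s < eps.

N = (29/4)/eps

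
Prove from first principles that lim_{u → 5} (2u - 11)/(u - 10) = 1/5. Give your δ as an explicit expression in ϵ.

δ = min(5/2, (25/18)ϵ)

Let ϵ > 0. We want δ > 0 with 0 < |u − 5| < δ ⇒ |(2u - 11)/(u - 10) − (1/5)| < ϵ.
Combining over a common denominator, (2u - 11)/(u - 10) − (1/5) = [(2u - 11)·(-5) − (-1)·(u - 10)] / [(-5)·(u - 10)] = -9(u − 5) / ((-5)(u - 10)).
So |(2u - 11)/(u - 10) − (1/5)| = 9|u − 5| / (5·|u − 10|).
Restrict δ ≤ 5/2. Then |u − 5| < 5/2 gives |u − 10| = |(u − 5) + (-5)| ≥ 5 − 5/2 = 5/2.
Hence |(2u - 11)/(u - 10) − (1/5)| < 9|u − 5|/(5·(5/2)) = (18/25)|u − 5|, which is < ϵ once |u − 5| < (25/18)ϵ.
Take δ = min(5/2, (25/18)ϵ). Then 0 < |u − 5| < δ forces both bounds, so |(2u - 11)/(u - 10) − (1/5)| < ϵ.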